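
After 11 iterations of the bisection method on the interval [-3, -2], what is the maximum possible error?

Bisection error bound: |error| ≤ (b-a)/2^n
|error| ≤ (-2 - (-3))/2^11 = 1/2^11
|error| ≤ 0.0004882812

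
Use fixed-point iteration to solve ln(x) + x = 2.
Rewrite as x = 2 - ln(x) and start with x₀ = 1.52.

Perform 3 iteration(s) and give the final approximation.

Equation: ln(x) + x = 2
Fixed-point form: x = 2 - ln(x)
x₀ = 1.52

x_1 = g(1.520000) = 1.581290
x_2 = g(1.581290) = 1.541759
x_3 = g(1.541759) = 1.567076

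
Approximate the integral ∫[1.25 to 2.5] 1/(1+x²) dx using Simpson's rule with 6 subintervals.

f(x) = 1/(1+x²)
a = 1.25, b = 2.5, n = 6
h = (b - a)/n = 0.208333

Simpson's rule: (h/3)[f(x₀) + 4f(x₁) + 2f(x₂) + ... + f(xₙ)]

x_0 = 1.2500, f(x_0) = 0.390244, coefficient = 1
x_1 = 1.4583, f(x_1) = 0.319822, coefficient = 4
x_2 = 1.6667, f(x_2) = 0.264706, coefficient = 2
x_3 = 1.8750, f(x_3) = 0.221453, coefficient = 4
x_4 = 2.0833, f(x_4) = 0.187256, coefficient = 2
x_5 = 2.2917, f(x_5) = 0.159956, coefficient = 4
x_6 = 2.5000, f(x_6) = 0.137931, coefficient = 1

I ≈ (0.208333/3) × 4.237024 = 0.294238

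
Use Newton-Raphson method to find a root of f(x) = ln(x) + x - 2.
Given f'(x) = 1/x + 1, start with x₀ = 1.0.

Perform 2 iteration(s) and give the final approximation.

f(x) = ln(x) + x - 2
f'(x) = 1/x + 1
x₀ = 1.0

Newton-Raphson formula: x_{n+1} = x_n - f(x_n)/f'(x_n)

Iteration 1:
  f(1.000000) = -1.000000
  f'(1.000000) = 2.000000
  x_1 = 1.000000 - (-1.000000)/2.000000 = 1.500000
Iteration 2:
  f(1.500000) = -0.094535
  f'(1.500000) = 1.666667
  x_2 = 1.500000 - (-0.094535)/1.666667 = 1.556721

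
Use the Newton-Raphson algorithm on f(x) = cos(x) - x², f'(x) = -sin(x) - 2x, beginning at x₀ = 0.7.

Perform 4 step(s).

f(x) = cos(x) - x²
f'(x) = -sin(x) - 2x
x₀ = 0.7

Newton-Raphson formula: x_{n+1} = x_n - f(x_n)/f'(x_n)

Iteration 1:
  f(0.700000) = 0.274842
  f'(0.700000) = -2.044218
  x_1 = 0.700000 - 0.274842/(-2.044218) = 0.834449
Iteration 2:
  f(0.834449) = -0.024718
  f'(0.834449) = -2.409823
  x_2 = 0.834449 - (-0.024718)/(-2.409823) = 0.824191
Iteration 3:
  f(0.824191) = -0.000141
  f'(0.824191) = -2.382382
  x_3 = 0.824191 - (-0.000141)/(-2.382382) = 0.824132
Iteration 4:
  f(0.824132) = 0.000000
  f'(0.824132) = -2.382223
  x_4 = 0.824132 - 0.000000/(-2.382223) = 0.824132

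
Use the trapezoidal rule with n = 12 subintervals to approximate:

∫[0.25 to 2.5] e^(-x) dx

f(x) = e^(-x)
a = 0.25, b = 2.5, n = 12
h = (b - a)/n = 0.187500

Trapezoidal rule: (h/2)[f(x₀) + 2f(x₁) + 2f(x₂) + ... + f(xₙ)]

x_0 = 0.2500, f(x_0) = 0.778801, coefficient = 1
x_1 = 0.4375, f(x_1) = 0.645649, coefficient = 2
x_2 = 0.6250, f(x_2) = 0.535261, coefficient = 2
x_3 = 0.8125, f(x_3) = 0.443747, coefficient = 2
x_4 = 1.0000, f(x_4) = 0.367879, coefficient = 2
x_5 = 1.1875, f(x_5) = 0.304983, coefficient = 2
x_6 = 1.3750, f(x_6) = 0.252840, coefficient = 2
x_7 = 1.5625, f(x_7) = 0.209611, coefficient = 2
x_8 = 1.7500, f(x_8) = 0.173774, coefficient = 2
x_9 = 1.9375, f(x_9) = 0.144064, coefficient = 2
x_10 = 2.1250, f(x_10) = 0.119433, coefficient = 2
x_11 = 2.3125, f(x_11) = 0.099013, coefficient = 2
x_12 = 2.5000, f(x_12) = 0.082085, coefficient = 1

I ≈ (0.187500/2) × 7.453395 = 0.698756
Exact value: 0.696716
Error: 0.002040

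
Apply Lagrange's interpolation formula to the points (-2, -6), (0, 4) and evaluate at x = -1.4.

Lagrange interpolation formula:
P(x) = Σ yᵢ × Lᵢ(x)
where Lᵢ(x) = Π_{j≠i} (x - xⱼ)/(xᵢ - xⱼ)

L_0(-1.4) = (-1.4 - 0)/(-2 - 0) = 0.700000
L_1(-1.4) = (-1.4 - (-2))/(0 - (-2)) = 0.300000

P(-1.4) = (-6)×L_0(-1.4) + 4×L_1(-1.4)
P(-1.4) = -3.000000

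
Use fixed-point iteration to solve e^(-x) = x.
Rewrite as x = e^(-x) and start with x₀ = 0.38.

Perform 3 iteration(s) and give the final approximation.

Equation: e^(-x) = x
Fixed-point form: x = e^(-x)
x₀ = 0.38

x_1 = g(0.380000) = 0.683861
x_2 = g(0.683861) = 0.504665
x_3 = g(0.504665) = 0.603708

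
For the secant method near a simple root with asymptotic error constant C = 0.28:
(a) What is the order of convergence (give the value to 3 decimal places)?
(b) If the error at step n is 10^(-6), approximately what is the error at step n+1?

(a) Secant method has superlinear convergence with order φ = (1+√5)/2 ≈ 1.618.
    This means |e_{n+1}| ≈ C|e_n|^1.618.

(b) With |e_n| = 10^(-6) and C = 0.28:
    |e_{n+1}| ≈ 0.28 × (10^(-6))^1.618 = 0.28 × 10^(-9.71)

(a) ≈ 1.618 (golden ratio); (b) |e_{n+1}| ≈ 5.482e-11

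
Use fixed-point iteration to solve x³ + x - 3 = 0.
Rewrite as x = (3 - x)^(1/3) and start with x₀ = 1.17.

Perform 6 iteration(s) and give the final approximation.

Equation: x³ + x - 3 = 0
Fixed-point form: x = (3 - x)^(1/3)
x₀ = 1.17

x_1 = g(1.170000) = 1.223161
x_2 = g(1.223161) = 1.211200
x_3 = g(1.211200) = 1.213912
x_4 = g(1.213912) = 1.213298
x_5 = g(1.213298) = 1.213437
x_6 = g(1.213437) = 1.213406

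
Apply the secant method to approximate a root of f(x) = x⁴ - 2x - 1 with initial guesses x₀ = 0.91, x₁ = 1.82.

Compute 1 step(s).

f(x) = x⁴ - 2x - 1
x₀ = 0.91, x₁ = 1.82

Secant formula: x_{n+1} = x_n - f(x_n)(x_n - x_{n-1})/(f(x_n) - f(x_{n-1}))

Iteration 1:
  f(0.910000) = -2.134250
  f(1.820000) = 6.331994
  x_2 = 1.820000 - 6.331994×(1.820000 - 0.910000)/(6.331994 - (-2.134250))
       = 1.139401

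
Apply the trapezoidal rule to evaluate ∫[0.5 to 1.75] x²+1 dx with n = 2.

f(x) = x²+1
a = 0.5, b = 1.75, n = 2
h = (b - a)/n = 0.625000

Trapezoidal rule: (h/2)[f(x₀) + 2f(x₁) + 2f(x₂) + ... + f(xₙ)]

x_0 = 0.5000, f(x_0) = 1.250000, coefficient = 1
x_1 = 1.1250, f(x_1) = 2.265625, coefficient = 2
x_2 = 1.7500, f(x_2) = 4.062500, coefficient = 1

I ≈ (0.625000/2) × 9.843750 = 3.076172
Exact value: 2.994792
Error: 0.081380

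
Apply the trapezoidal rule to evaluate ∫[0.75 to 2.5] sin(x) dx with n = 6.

f(x) = sin(x)
a = 0.75, b = 2.5, n = 6
h = (b - a)/n = 0.291667

Trapezoidal rule: (h/2)[f(x₀) + 2f(x₁) + 2f(x₂) + ... + f(xₙ)]

x_0 = 0.7500, f(x_0) = 0.681639, coefficient = 1
x_1 = 1.0417, f(x_1) = 0.863247, coefficient = 2
x_2 = 1.3333, f(x_2) = 0.971938, coefficient = 2
x_3 = 1.6250, f(x_3) = 0.998531, coefficient = 2
x_4 = 1.9167, f(x_4) = 0.940781, coefficient = 2
x_5 = 2.2083, f(x_5) = 0.803564, coefficient = 2
x_6 = 2.5000, f(x_6) = 0.598472, coefficient = 1

I ≈ (0.291667/2) × 10.436233 = 1.521951
Exact value: 1.532832
Error: 0.010882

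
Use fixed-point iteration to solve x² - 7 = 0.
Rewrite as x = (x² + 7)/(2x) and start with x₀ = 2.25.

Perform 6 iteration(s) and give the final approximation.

Equation: x² - 7 = 0
Fixed-point form: x = (x² + 7)/(2x)
x₀ = 2.25

x_1 = g(2.250000) = 2.680556
x_2 = g(2.680556) = 2.645977
x_3 = g(2.645977) = 2.645751
x_4 = g(2.645751) = 2.645751
x_5 = g(2.645751) = 2.645751
x_6 = g(2.645751) = 2.645751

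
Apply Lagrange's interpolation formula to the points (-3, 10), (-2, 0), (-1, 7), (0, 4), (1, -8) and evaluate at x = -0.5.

Lagrange interpolation formula:
P(x) = Σ yᵢ × Lᵢ(x)
where Lᵢ(x) = Π_{j≠i} (x - xⱼ)/(xᵢ - xⱼ)

L_0(-0.5) = (-0.5 - (-2))/(-3 - (-2)) × (-0.5 - (-1))/(-3 - (-1)) × (-0.5 - 0)/(-3 - 0) × (-0.5 - 1)/(-3 - 1) = 0.023438
L_1(-0.5) = (-0.5 - (-3))/(-2 - (-3)) × (-0.5 - (-1))/(-2 - (-1)) × (-0.5 - 0)/(-2 - 0) × (-0.5 - 1)/(-2 - 1) = -0.156250
L_2(-0.5) = (-0.5 - (-3))/(-1 - (-3)) × (-0.5 - (-2))/(-1 - (-2)) × (-0.5 - 0)/(-1 - 0) × (-0.5 - 1)/(-1 - 1) = 0.703125
L_3(-0.5) = (-0.5 - (-3))/(0 - (-3)) × (-0.5 - (-2))/(0 - (-2)) × (-0.5 - (-1))/(0 - (-1)) × (-0.5 - 1)/(0 - 1) = 0.468750
L_4(-0.5) = (-0.5 - (-3))/(1 - (-3)) × (-0.5 - (-2))/(1 - (-2)) × (-0.5 - (-1))/(1 - (-1)) × (-0.5 - 0)/(1 - 0) = -0.039062

P(-0.5) = 10×L_0(-0.5) + 0×L_1(-0.5) + 7×L_2(-0.5) + 4×L_3(-0.5) + (-8)×L_4(-0.5)
P(-0.5) = 7.343750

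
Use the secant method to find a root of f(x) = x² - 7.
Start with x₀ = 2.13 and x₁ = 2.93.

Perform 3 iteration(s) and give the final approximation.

f(x) = x² - 7
x₀ = 2.13, x₁ = 2.93

Secant formula: x_{n+1} = x_n - f(x_n)(x_n - x_{n-1})/(f(x_n) - f(x_{n-1}))

Iteration 1:
  f(2.130000) = -2.463100
  f(2.930000) = 1.584900
  x_2 = 2.930000 - 1.584900×(2.930000 - 2.130000)/(1.584900 - (-2.463100))
       = 2.616779
Iteration 2:
  f(2.930000) = 1.584900
  f(2.616779) = -0.152469
  x_3 = 2.616779 - (-0.152469)×(2.616779 - 2.930000)/(-0.152469 - 1.584900)
       = 2.644267
Iteration 3:
  f(2.616779) = -0.152469
  f(2.644267) = -0.007854
  x_4 = 2.644267 - (-0.007854)×(2.644267 - 2.616779)/(-0.007854 - (-0.152469))
       = 2.645759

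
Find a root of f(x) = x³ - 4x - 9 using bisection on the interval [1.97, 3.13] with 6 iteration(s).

f(x) = x³ - 4x - 9
Initial interval: [1.97, 3.13]

Iteration 1:
  c_1 = (1.970000 + 3.130000)/2 = 2.550000
  f(c_1) = f(2.550000) = -2.618625
  f(a) × f(c) ≥ 0, new interval: [2.550000, 3.130000]
Iteration 2:
  c_2 = (2.550000 + 3.130000)/2 = 2.840000
  f(c_2) = f(2.840000) = 2.546304
  f(a) × f(c) < 0, new interval: [2.550000, 2.840000]
Iteration 3:
  c_3 = (2.550000 + 2.840000)/2 = 2.695000
  f(c_3) = f(2.695000) = -0.206148
  f(a) × f(c) ≥ 0, new interval: [2.695000, 2.840000]
Iteration 4:
  c_4 = (2.695000 + 2.840000)/2 = 2.767500
  f(c_4) = f(2.767500) = 1.126438
  f(a) × f(c) < 0, new interval: [2.695000, 2.767500]
Iteration 5:
  c_5 = (2.695000 + 2.767500)/2 = 2.731250
  f(c_5) = f(2.731250) = 0.449378
  f(a) × f(c) < 0, new interval: [2.695000, 2.731250]
Iteration 6:
  c_6 = (2.695000 + 2.731250)/2 = 2.713125
  f(c_6) = f(2.713125) = 0.118941
  f(a) × f(c) < 0, new interval: [2.695000, 2.713125]

After 6 iteration(s), the approximation is c_6 = 2.713125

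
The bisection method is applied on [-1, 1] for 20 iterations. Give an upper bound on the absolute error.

Bisection error bound: |error| ≤ (b-a)/2^n
|error| ≤ (1 - (-1))/2^20 = 2/2^20
|error| ≤ 0.0000019073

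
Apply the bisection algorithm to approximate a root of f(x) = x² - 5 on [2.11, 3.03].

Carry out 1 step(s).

f(x) = x² - 5
Initial interval: [2.11, 3.03]

Iteration 1:
  c_1 = (2.110000 + 3.030000)/2 = 2.570000
  f(c_1) = f(2.570000) = 1.604900
  f(a) × f(c) < 0, new interval: [2.110000, 2.570000]

After 1 iteration(s), the approximation is c_1 = 2.570000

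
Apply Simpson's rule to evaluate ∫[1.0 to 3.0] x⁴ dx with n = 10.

f(x) = x⁴
a = 1.0, b = 3.0, n = 10
h = (b - a)/n = 0.200000

Simpson's rule: (h/3)[f(x₀) + 4f(x₁) + 2f(x₂) + ... + f(xₙ)]

x_0 = 1.0000, f(x_0) = 1.000000, coefficient = 1
x_1 = 1.2000, f(x_1) = 2.073600, coefficient = 4
x_2 = 1.4000, f(x_2) = 3.841600, coefficient = 2
x_3 = 1.6000, f(x_3) = 6.553600, coefficient = 4
x_4 = 1.8000, f(x_4) = 10.497600, coefficient = 2
x_5 = 2.0000, f(x_5) = 16.000000, coefficient = 4
x_6 = 2.2000, f(x_6) = 23.425600, coefficient = 2
x_7 = 2.4000, f(x_7) = 33.177600, coefficient = 4
x_8 = 2.6000, f(x_8) = 45.697600, coefficient = 2
x_9 = 2.8000, f(x_9) = 61.465600, coefficient = 4
x_10 = 3.0000, f(x_10) = 81.000000, coefficient = 1

I ≈ (0.200000/3) × 726.006400 = 48.400427
Exact value: 48.400000
Error: 0.000427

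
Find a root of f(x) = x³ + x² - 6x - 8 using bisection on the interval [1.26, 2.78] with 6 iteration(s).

f(x) = x³ + x² - 6x - 8
Initial interval: [1.26, 2.78]

Iteration 1:
  c_1 = (1.260000 + 2.780000)/2 = 2.020000
  f(c_1) = f(2.020000) = -7.797192
  f(a) × f(c) ≥ 0, new interval: [2.020000, 2.780000]
Iteration 2:
  c_2 = (2.020000 + 2.780000)/2 = 2.400000
  f(c_2) = f(2.400000) = -2.816000
  f(a) × f(c) ≥ 0, new interval: [2.400000, 2.780000]
Iteration 3:
  c_3 = (2.400000 + 2.780000)/2 = 2.590000
  f(c_3) = f(2.590000) = 0.542079
  f(a) × f(c) < 0, new interval: [2.400000, 2.590000]
Iteration 4:
  c_4 = (2.400000 + 2.590000)/2 = 2.495000
  f(c_4) = f(2.495000) = -1.213538
  f(a) × f(c) ≥ 0, new interval: [2.495000, 2.590000]
Iteration 5:
  c_5 = (2.495000 + 2.590000)/2 = 2.542500
  f(c_5) = f(2.542500) = -0.355195
  f(a) × f(c) ≥ 0, new interval: [2.542500, 2.590000]
Iteration 6:
  c_6 = (2.542500 + 2.590000)/2 = 2.566250
  f(c_6) = f(2.566250) = 0.088535
  f(a) × f(c) < 0, new interval: [2.542500, 2.566250]

After 6 iteration(s), the approximation is c_6 = 2.566250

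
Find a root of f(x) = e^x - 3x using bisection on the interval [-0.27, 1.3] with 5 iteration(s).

f(x) = e^x - 3x
Initial interval: [-0.27, 1.3]

Iteration 1:
  c_1 = (-0.270000 + 1.300000)/2 = 0.515000
  f(c_1) = f(0.515000) = 0.128639
  f(a) × f(c) ≥ 0, new interval: [0.515000, 1.300000]
Iteration 2:
  c_2 = (0.515000 + 1.300000)/2 = 0.907500
  f(c_2) = f(0.907500) = -0.244381
  f(a) × f(c) < 0, new interval: [0.515000, 0.907500]
Iteration 3:
  c_3 = (0.515000 + 0.907500)/2 = 0.711250
  f(c_3) = f(0.711250) = -0.097215
  f(a) × f(c) < 0, new interval: [0.515000, 0.711250]
Iteration 4:
  c_4 = (0.515000 + 0.711250)/2 = 0.613125
  f(c_4) = f(0.613125) = 0.006817
  f(a) × f(c) ≥ 0, new interval: [0.613125, 0.711250]
Iteration 5:
  c_5 = (0.613125 + 0.711250)/2 = 0.662187
  f(c_5) = f(0.662187) = -0.047533
  f(a) × f(c) < 0, new interval: [0.613125, 0.662187]

After 5 iteration(s), the approximation is c_5 = 0.662187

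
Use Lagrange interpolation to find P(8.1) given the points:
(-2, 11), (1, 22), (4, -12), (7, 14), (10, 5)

Lagrange interpolation formula:
P(x) = Σ yᵢ × Lᵢ(x)
where Lᵢ(x) = Π_{j≠i} (x - xⱼ)/(xᵢ - xⱼ)

L_0(8.1) = (8.1 - 1)/(-2 - 1) × (8.1 - 4)/(-2 - 4) × (8.1 - 7)/(-2 - 7) × (8.1 - 10)/(-2 - 10) = -0.031296
L_1(8.1) = (8.1 - (-2))/(1 - (-2)) × (8.1 - 4)/(1 - 4) × (8.1 - 7)/(1 - 7) × (8.1 - 10)/(1 - 10) = 0.178080
L_2(8.1) = (8.1 - (-2))/(4 - (-2)) × (8.1 - 1)/(4 - 1) × (8.1 - 7)/(4 - 7) × (8.1 - 10)/(4 - 10) = -0.462574
L_3(8.1) = (8.1 - (-2))/(7 - (-2)) × (8.1 - 1)/(7 - 1) × (8.1 - 4)/(7 - 4) × (8.1 - 10)/(7 - 10) = 1.149426
L_4(8.1) = (8.1 - (-2))/(10 - (-2)) × (8.1 - 1)/(10 - 1) × (8.1 - 4)/(10 - 4) × (8.1 - 7)/(10 - 7) = 0.166364

P(8.1) = 11×L_0(8.1) + 22×L_1(8.1) + (-12)×L_2(8.1) + 14×L_3(8.1) + 5×L_4(8.1)
P(8.1) = 26.048169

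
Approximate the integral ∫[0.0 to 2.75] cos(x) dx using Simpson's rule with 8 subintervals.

f(x) = cos(x)
a = 0.0, b = 2.75, n = 8
h = (b - a)/n = 0.343750

Simpson's rule: (h/3)[f(x₀) + 4f(x₁) + 2f(x₂) + ... + f(xₙ)]

x_0 = 0.0000, f(x_0) = 1.000000, coefficient = 1
x_1 = 0.3438, f(x_1) = 0.941497, coefficient = 4
x_2 = 0.6875, f(x_2) = 0.772835, coefficient = 2
x_3 = 1.0312, f(x_3) = 0.513747, coefficient = 4
x_4 = 1.3750, f(x_4) = 0.194548, coefficient = 2
x_5 = 1.7188, f(x_5) = -0.147414, coefficient = 4
x_6 = 2.0625, f(x_6) = -0.472128, coefficient = 2
x_7 = 2.4062, f(x_7) = -0.741601, coefficient = 4
x_8 = 2.7500, f(x_8) = -0.924302, coefficient = 1

I ≈ (0.343750/3) × 3.331122 = 0.381691
Exact value: 0.381661
Error: 0.000030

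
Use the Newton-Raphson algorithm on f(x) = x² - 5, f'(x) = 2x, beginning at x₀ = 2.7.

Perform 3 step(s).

f(x) = x² - 5
f'(x) = 2x
x₀ = 2.7

Newton-Raphson formula: x_{n+1} = x_n - f(x_n)/f'(x_n)

Iteration 1:
  f(2.700000) = 2.290000
  f'(2.700000) = 5.400000
  x_1 = 2.700000 - 2.290000/5.400000 = 2.275926
Iteration 2:
  f(2.275926) = 0.179839
  f'(2.275926) = 4.551852
  x_2 = 2.275926 - 0.179839/4.551852 = 2.236417
Iteration 3:
  f(2.236417) = 0.001561
  f'(2.236417) = 4.472834
  x_3 = 2.236417 - 0.001561/4.472834 = 2.236068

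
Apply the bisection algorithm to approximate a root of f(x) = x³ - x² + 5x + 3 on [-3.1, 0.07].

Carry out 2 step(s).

f(x) = x³ - x² + 5x + 3
Initial interval: [-3.1, 0.07]

Iteration 1:
  c_1 = (-3.100000 + 0.070000)/2 = -1.515000
  f(c_1) = f(-1.515000) = -10.347491
  f(a) × f(c) ≥ 0, new interval: [-1.515000, 0.070000]
Iteration 2:
  c_2 = (-1.515000 + 0.070000)/2 = -0.722500
  f(c_2) = f(-0.722500) = -1.511656
  f(a) × f(c) ≥ 0, new interval: [-0.722500, 0.070000]

After 2 iteration(s), the approximation is c_2 = -0.722500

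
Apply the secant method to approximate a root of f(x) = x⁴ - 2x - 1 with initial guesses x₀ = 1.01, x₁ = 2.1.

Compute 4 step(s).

f(x) = x⁴ - 2x - 1
x₀ = 1.01, x₁ = 2.1

Secant formula: x_{n+1} = x_n - f(x_n)(x_n - x_{n-1})/(f(x_n) - f(x_{n-1}))

Iteration 1:
  f(1.010000) = -1.979396
  f(2.100000) = 14.248100
  x_2 = 2.100000 - 14.248100×(2.100000 - 1.010000)/(14.248100 - (-1.979396))
       = 1.142956
Iteration 2:
  f(2.100000) = 14.248100
  f(1.142956) = -1.579366
  x_3 = 1.142956 - (-1.579366)×(1.142956 - 2.100000)/(-1.579366 - 14.248100)
       = 1.238456
Iteration 3:
  f(1.142956) = -1.579366
  f(1.238456) = -1.124452
  x_4 = 1.238456 - (-1.124452)×(1.238456 - 1.142956)/(-1.124452 - (-1.579366))
       = 1.474512
Iteration 4:
  f(1.238456) = -1.124452
  f(1.474512) = 0.778057
  x_5 = 1.474512 - 0.778057×(1.474512 - 1.238456)/(0.778057 - (-1.124452))
       = 1.377974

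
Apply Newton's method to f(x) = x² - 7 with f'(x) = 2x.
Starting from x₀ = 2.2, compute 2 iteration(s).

f(x) = x² - 7
f'(x) = 2x
x₀ = 2.2

Newton-Raphson formula: x_{n+1} = x_n - f(x_n)/f'(x_n)

Iteration 1:
  f(2.200000) = -2.160000
  f'(2.200000) = 4.400000
  x_1 = 2.200000 - (-2.160000)/4.400000 = 2.690909
Iteration 2:
  f(2.690909) = 0.240992
  f'(2.690909) = 5.381818
  x_2 = 2.690909 - 0.240992/5.381818 = 2.646130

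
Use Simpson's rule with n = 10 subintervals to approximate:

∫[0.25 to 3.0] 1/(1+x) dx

f(x) = 1/(1+x)
a = 0.25, b = 3.0, n = 10
h = (b - a)/n = 0.275000

Simpson's rule: (h/3)[f(x₀) + 4f(x₁) + 2f(x₂) + ... + f(xₙ)]

x_0 = 0.2500, f(x_0) = 0.800000, coefficient = 1
x_1 = 0.5250, f(x_1) = 0.655738, coefficient = 4
x_2 = 0.8000, f(x_2) = 0.555556, coefficient = 2
x_3 = 1.0750, f(x_3) = 0.481928, coefficient = 4
x_4 = 1.3500, f(x_4) = 0.425532, coefficient = 2
x_5 = 1.6250, f(x_5) = 0.380952, coefficient = 4
x_6 = 1.9000, f(x_6) = 0.344828, coefficient = 2
x_7 = 2.1750, f(x_7) = 0.314961, coefficient = 4
x_8 = 2.4500, f(x_8) = 0.289855, coefficient = 2
x_9 = 2.7250, f(x_9) = 0.268456, coefficient = 4
x_10 = 3.0000, f(x_10) = 0.250000, coefficient = 1

I ≈ (0.275000/3) × 12.689679 = 1.163221
Exact value: 1.163151
Error: 0.000070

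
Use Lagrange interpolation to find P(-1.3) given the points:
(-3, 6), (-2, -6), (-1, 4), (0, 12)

Lagrange interpolation formula:
P(x) = Σ yᵢ × Lᵢ(x)
where Lᵢ(x) = Π_{j≠i} (x - xⱼ)/(xᵢ - xⱼ)

L_0(-1.3) = (-1.3 - (-2))/(-3 - (-2)) × (-1.3 - (-1))/(-3 - (-1)) × (-1.3 - 0)/(-3 - 0) = -0.045500
L_1(-1.3) = (-1.3 - (-3))/(-2 - (-3)) × (-1.3 - (-1))/(-2 - (-1)) × (-1.3 - 0)/(-2 - 0) = 0.331500
L_2(-1.3) = (-1.3 - (-3))/(-1 - (-3)) × (-1.3 - (-2))/(-1 - (-2)) × (-1.3 - 0)/(-1 - 0) = 0.773500
L_3(-1.3) = (-1.3 - (-3))/(0 - (-3)) × (-1.3 - (-2))/(0 - (-2)) × (-1.3 - (-1))/(0 - (-1)) = -0.059500

P(-1.3) = 6×L_0(-1.3) + (-6)×L_1(-1.3) + 4×L_2(-1.3) + 12×L_3(-1.3)
P(-1.3) = 0.118000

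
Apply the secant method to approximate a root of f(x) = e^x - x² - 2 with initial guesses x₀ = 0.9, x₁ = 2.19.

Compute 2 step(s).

f(x) = e^x - x² - 2
x₀ = 0.9, x₁ = 2.19

Secant formula: x_{n+1} = x_n - f(x_n)(x_n - x_{n-1})/(f(x_n) - f(x_{n-1}))

Iteration 1:
  f(0.900000) = -0.350397
  f(2.190000) = 2.139113
  x_2 = 2.190000 - 2.139113×(2.190000 - 0.900000)/(2.139113 - (-0.350397))
       = 1.081567
Iteration 2:
  f(2.190000) = 2.139113
  f(1.081567) = -0.220490
  x_3 = 1.081567 - (-0.220490)×(1.081567 - 2.190000)/(-0.220490 - 2.139113)
       = 1.185143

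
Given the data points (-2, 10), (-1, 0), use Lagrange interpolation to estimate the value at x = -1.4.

Lagrange interpolation formula:
P(x) = Σ yᵢ × Lᵢ(x)
where Lᵢ(x) = Π_{j≠i} (x - xⱼ)/(xᵢ - xⱼ)

L_0(-1.4) = (-1.4 - (-1))/(-2 - (-1)) = 0.400000
L_1(-1.4) = (-1.4 - (-2))/(-1 - (-2)) = 0.600000

P(-1.4) = 10×L_0(-1.4) + 0×L_1(-1.4)
P(-1.4) = 4.000000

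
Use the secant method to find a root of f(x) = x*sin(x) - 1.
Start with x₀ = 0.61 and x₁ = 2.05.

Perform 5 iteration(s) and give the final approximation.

f(x) = x*sin(x) - 1
x₀ = 0.61, x₁ = 2.05

Secant formula: x_{n+1} = x_n - f(x_n)(x_n - x_{n-1})/(f(x_n) - f(x_{n-1}))

Iteration 1:
  f(0.610000) = -0.650551
  f(2.050000) = 0.819093
  x_2 = 2.050000 - 0.819093×(2.050000 - 0.610000)/(0.819093 - (-0.650551))
       = 1.247429
Iteration 2:
  f(2.050000) = 0.819093
  f(1.247429) = 0.182775
  x_3 = 1.247429 - 0.182775×(1.247429 - 2.050000)/(0.182775 - 0.819093)
       = 1.016899
Iteration 3:
  f(1.247429) = 0.182775
  f(1.016899) = -0.135147
  x_4 = 1.016899 - (-0.135147)×(1.016899 - 1.247429)/(-0.135147 - 0.182775)
       = 1.114896
Iteration 4:
  f(1.016899) = -0.135147
  f(1.114896) = 0.001026
  x_5 = 1.114896 - 0.001026×(1.114896 - 1.016899)/(0.001026 - (-0.135147))
       = 1.114158
Iteration 5:
  f(1.114896) = 0.001026
  f(1.114158) = 0.000001
  x_6 = 1.114158 - 0.000001×(1.114158 - 1.114896)/(0.000001 - 0.001026)
       = 1.114157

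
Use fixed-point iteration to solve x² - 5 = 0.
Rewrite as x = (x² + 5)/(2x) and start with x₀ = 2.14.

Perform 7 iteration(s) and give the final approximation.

Equation: x² - 5 = 0
Fixed-point form: x = (x² + 5)/(2x)
x₀ = 2.14

x_1 = g(2.140000) = 2.238224
x_2 = g(2.238224) = 2.236069
x_3 = g(2.236069) = 2.236068
x_4 = g(2.236068) = 2.236068
x_5 = g(2.236068) = 2.236068
x_6 = g(2.236068) = 2.236068
x_7 = g(2.236068) = 2.236068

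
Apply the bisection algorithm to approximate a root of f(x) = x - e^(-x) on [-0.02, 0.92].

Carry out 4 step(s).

f(x) = x - e^(-x)
Initial interval: [-0.02, 0.92]

Iteration 1:
  c_1 = (-0.020000 + 0.920000)/2 = 0.450000
  f(c_1) = f(0.450000) = -0.187628
  f(a) × f(c) ≥ 0, new interval: [0.450000, 0.920000]
Iteration 2:
  c_2 = (0.450000 + 0.920000)/2 = 0.685000
  f(c_2) = f(0.685000) = 0.180910
  f(a) × f(c) < 0, new interval: [0.450000, 0.685000]
Iteration 3:
  c_3 = (0.450000 + 0.685000)/2 = 0.567500
  f(c_3) = f(0.567500) = 0.000559
  f(a) × f(c) < 0, new interval: [0.450000, 0.567500]
Iteration 4:
  c_4 = (0.450000 + 0.567500)/2 = 0.508750
  f(c_4) = f(0.508750) = -0.092497
  f(a) × f(c) ≥ 0, new interval: [0.508750, 0.567500]

After 4 iteration(s), the approximation is c_4 = 0.508750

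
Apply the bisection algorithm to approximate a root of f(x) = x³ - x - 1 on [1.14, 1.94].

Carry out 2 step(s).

f(x) = x³ - x - 1
Initial interval: [1.14, 1.94]

Iteration 1:
  c_1 = (1.140000 + 1.940000)/2 = 1.540000
  f(c_1) = f(1.540000) = 1.112264
  f(a) × f(c) < 0, new interval: [1.140000, 1.540000]
Iteration 2:
  c_2 = (1.140000 + 1.540000)/2 = 1.340000
  f(c_2) = f(1.340000) = 0.066104
  f(a) × f(c) < 0, new interval: [1.140000, 1.340000]

After 2 iteration(s), the approximation is c_2 = 1.340000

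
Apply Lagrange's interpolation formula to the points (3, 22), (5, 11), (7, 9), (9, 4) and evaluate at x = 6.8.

Lagrange interpolation formula:
P(x) = Σ yᵢ × Lᵢ(x)
where Lᵢ(x) = Π_{j≠i} (x - xⱼ)/(xᵢ - xⱼ)

L_0(6.8) = (6.8 - 5)/(3 - 5) × (6.8 - 7)/(3 - 7) × (6.8 - 9)/(3 - 9) = -0.016500
L_1(6.8) = (6.8 - 3)/(5 - 3) × (6.8 - 7)/(5 - 7) × (6.8 - 9)/(5 - 9) = 0.104500
L_2(6.8) = (6.8 - 3)/(7 - 3) × (6.8 - 5)/(7 - 5) × (6.8 - 9)/(7 - 9) = 0.940500
L_3(6.8) = (6.8 - 3)/(9 - 3) × (6.8 - 5)/(9 - 5) × (6.8 - 7)/(9 - 7) = -0.028500

P(6.8) = 22×L_0(6.8) + 11×L_1(6.8) + 9×L_2(6.8) + 4×L_3(6.8)
P(6.8) = 9.137000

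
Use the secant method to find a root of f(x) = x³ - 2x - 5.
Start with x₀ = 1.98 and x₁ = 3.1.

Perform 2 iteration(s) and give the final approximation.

f(x) = x³ - 2x - 5
x₀ = 1.98, x₁ = 3.1

Secant formula: x_{n+1} = x_n - f(x_n)(x_n - x_{n-1})/(f(x_n) - f(x_{n-1}))

Iteration 1:
  f(1.980000) = -1.197608
  f(3.100000) = 18.591000
  x_2 = 3.100000 - 18.591000×(3.100000 - 1.980000)/(18.591000 - (-1.197608))
       = 2.047782
Iteration 2:
  f(3.100000) = 18.591000
  f(2.047782) = -0.508367
  x_3 = 2.047782 - (-0.508367)×(2.047782 - 3.100000)/(-0.508367 - 18.591000)
       = 2.075789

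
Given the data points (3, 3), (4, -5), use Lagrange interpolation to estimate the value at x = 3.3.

Lagrange interpolation formula:
P(x) = Σ yᵢ × Lᵢ(x)
where Lᵢ(x) = Π_{j≠i} (x - xⱼ)/(xᵢ - xⱼ)

L_0(3.3) = (3.3 - 4)/(3 - 4) = 0.700000
L_1(3.3) = (3.3 - 3)/(4 - 3) = 0.300000

P(3.3) = 3×L_0(3.3) + (-5)×L_1(3.3)
P(3.3) = 0.600000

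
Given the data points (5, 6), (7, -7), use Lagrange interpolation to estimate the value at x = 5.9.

Lagrange interpolation formula:
P(x) = Σ yᵢ × Lᵢ(x)
where Lᵢ(x) = Π_{j≠i} (x - xⱼ)/(xᵢ - xⱼ)

L_0(5.9) = (5.9 - 7)/(5 - 7) = 0.550000
L_1(5.9) = (5.9 - 5)/(7 - 5) = 0.450000

P(5.9) = 6×L_0(5.9) + (-7)×L_1(5.9)
P(5.9) = 0.150000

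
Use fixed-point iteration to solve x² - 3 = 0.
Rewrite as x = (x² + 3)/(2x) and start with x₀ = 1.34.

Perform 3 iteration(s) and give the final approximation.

Equation: x² - 3 = 0
Fixed-point form: x = (x² + 3)/(2x)
x₀ = 1.34

x_1 = g(1.340000) = 1.789403
x_2 = g(1.789403) = 1.732970
x_3 = g(1.732970) = 1.732051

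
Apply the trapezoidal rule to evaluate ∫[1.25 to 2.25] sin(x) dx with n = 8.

f(x) = sin(x)
a = 1.25, b = 2.25, n = 8
h = (b - a)/n = 0.125000

Trapezoidal rule: (h/2)[f(x₀) + 2f(x₁) + 2f(x₂) + ... + f(xₙ)]

x_0 = 1.2500, f(x_0) = 0.948985, coefficient = 1
x_1 = 1.3750, f(x_1) = 0.980893, coefficient = 2
x_2 = 1.5000, f(x_2) = 0.997495, coefficient = 2
x_3 = 1.6250, f(x_3) = 0.998531, coefficient = 2
x_4 = 1.7500, f(x_4) = 0.983986, coefficient = 2
x_5 = 1.8750, f(x_5) = 0.954086, coefficient = 2
x_6 = 2.0000, f(x_6) = 0.909297, coefficient = 2
x_7 = 2.1250, f(x_7) = 0.850320, coefficient = 2
x_8 = 2.2500, f(x_8) = 0.778073, coefficient = 1

I ≈ (0.125000/2) × 15.076274 = 0.942267
Exact value: 0.943496
Error: 0.001229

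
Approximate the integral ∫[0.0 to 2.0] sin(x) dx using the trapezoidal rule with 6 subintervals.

f(x) = sin(x)
a = 0.0, b = 2.0, n = 6
h = (b - a)/n = 0.333333

Trapezoidal rule: (h/2)[f(x₀) + 2f(x₁) + 2f(x₂) + ... + f(xₙ)]

x_0 = 0.0000, f(x_0) = 0.000000, coefficient = 1
x_1 = 0.3333, f(x_1) = 0.327195, coefficient = 2
x_2 = 0.6667, f(x_2) = 0.618370, coefficient = 2
x_3 = 1.0000, f(x_3) = 0.841471, coefficient = 2
x_4 = 1.3333, f(x_4) = 0.971938, coefficient = 2
x_5 = 1.6667, f(x_5) = 0.995408, coefficient = 2
x_6 = 2.0000, f(x_6) = 0.909297, coefficient = 1

I ≈ (0.333333/2) × 8.418060 = 1.403010
Exact value: 1.416147
Error: 0.013137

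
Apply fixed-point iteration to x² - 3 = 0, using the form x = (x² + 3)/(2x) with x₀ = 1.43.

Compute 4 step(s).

Equation: x² - 3 = 0
Fixed-point form: x = (x² + 3)/(2x)
x₀ = 1.43

x_1 = g(1.430000) = 1.763951
x_2 = g(1.763951) = 1.732339
x_3 = g(1.732339) = 1.732051
x_4 = g(1.732051) = 1.732051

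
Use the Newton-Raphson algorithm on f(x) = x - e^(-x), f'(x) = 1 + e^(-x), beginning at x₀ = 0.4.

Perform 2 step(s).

f(x) = x - e^(-x)
f'(x) = 1 + e^(-x)
x₀ = 0.4

Newton-Raphson formula: x_{n+1} = x_n - f(x_n)/f'(x_n)

Iteration 1:
  f(0.400000) = -0.270320
  f'(0.400000) = 1.670320
  x_1 = 0.400000 - (-0.270320)/1.670320 = 0.561837
Iteration 2:
  f(0.561837) = -0.008323
  f'(0.561837) = 1.570161
  x_2 = 0.561837 - (-0.008323)/1.570161 = 0.567138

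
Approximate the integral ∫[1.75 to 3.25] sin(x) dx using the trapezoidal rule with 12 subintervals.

f(x) = sin(x)
a = 1.75, b = 3.25, n = 12
h = (b - a)/n = 0.125000

Trapezoidal rule: (h/2)[f(x₀) + 2f(x₁) + 2f(x₂) + ... + f(xₙ)]

x_0 = 1.7500, f(x_0) = 0.983986, coefficient = 1
x_1 = 1.8750, f(x_1) = 0.954086, coefficient = 2
x_2 = 2.0000, f(x_2) = 0.909297, coefficient = 2
x_3 = 2.1250, f(x_3) = 0.850320, coefficient = 2
x_4 = 2.2500, f(x_4) = 0.778073, coefficient = 2
x_5 = 2.3750, f(x_5) = 0.693685, coefficient = 2
x_6 = 2.5000, f(x_6) = 0.598472, coefficient = 2
x_7 = 2.6250, f(x_7) = 0.493920, coefficient = 2
x_8 = 2.7500, f(x_8) = 0.381661, coefficient = 2
x_9 = 2.8750, f(x_9) = 0.263446, coefficient = 2
x_10 = 3.0000, f(x_10) = 0.141120, coefficient = 2
x_11 = 3.1250, f(x_11) = 0.016592, coefficient = 2
x_12 = 3.2500, f(x_12) = -0.108195, coefficient = 1

I ≈ (0.125000/2) × 13.037136 = 0.814821
Exact value: 0.815884
Error: 0.001063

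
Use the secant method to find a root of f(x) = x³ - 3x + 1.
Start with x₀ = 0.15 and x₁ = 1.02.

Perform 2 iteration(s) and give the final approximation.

f(x) = x³ - 3x + 1
x₀ = 0.15, x₁ = 1.02

Secant formula: x_{n+1} = x_n - f(x_n)(x_n - x_{n-1})/(f(x_n) - f(x_{n-1}))

Iteration 1:
  f(0.150000) = 0.553375
  f(1.020000) = -0.998792
  x_2 = 1.020000 - (-0.998792)×(1.020000 - 0.150000)/(-0.998792 - 0.553375)
       = 0.460170
Iteration 2:
  f(1.020000) = -0.998792
  f(0.460170) = -0.283067
  x_3 = 0.460170 - (-0.283067)×(0.460170 - 1.020000)/(-0.283067 - (-0.998792))
       = 0.238760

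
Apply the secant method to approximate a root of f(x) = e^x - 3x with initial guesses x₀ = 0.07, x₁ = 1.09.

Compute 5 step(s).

f(x) = e^x - 3x
x₀ = 0.07, x₁ = 1.09

Secant formula: x_{n+1} = x_n - f(x_n)(x_n - x_{n-1})/(f(x_n) - f(x_{n-1}))

Iteration 1:
  f(0.070000) = 0.862508
  f(1.090000) = -0.295726
  x_2 = 1.090000 - (-0.295726)×(1.090000 - 0.070000)/(-0.295726 - 0.862508)
       = 0.829569
Iteration 2:
  f(1.090000) = -0.295726
  f(0.829569) = -0.196376
  x_3 = 0.829569 - (-0.196376)×(0.829569 - 1.090000)/(-0.196376 - (-0.295726))
       = 0.314796
Iteration 3:
  f(0.829569) = -0.196376
  f(0.314796) = 0.425592
  x_4 = 0.314796 - 0.425592×(0.314796 - 0.829569)/(0.425592 - (-0.196376))
       = 0.667038
Iteration 4:
  f(0.314796) = 0.425592
  f(0.667038) = -0.052656
  x_5 = 0.667038 - (-0.052656)×(0.667038 - 0.314796)/(-0.052656 - 0.425592)
       = 0.628255
Iteration 5:
  f(0.667038) = -0.052656
  f(0.628255) = -0.010428
  x_6 = 0.628255 - (-0.010428)×(0.628255 - 0.667038)/(-0.010428 - (-0.052656))
       = 0.618678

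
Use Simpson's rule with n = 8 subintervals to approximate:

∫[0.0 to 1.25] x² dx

f(x) = x²
a = 0.0, b = 1.25, n = 8
h = (b - a)/n = 0.156250

Simpson's rule: (h/3)[f(x₀) + 4f(x₁) + 2f(x₂) + ... + f(xₙ)]

x_0 = 0.0000, f(x_0) = 0.000000, coefficient = 1
x_1 = 0.1562, f(x_1) = 0.024414, coefficient = 4
x_2 = 0.3125, f(x_2) = 0.097656, coefficient = 2
x_3 = 0.4688, f(x_3) = 0.219727, coefficient = 4
x_4 = 0.6250, f(x_4) = 0.390625, coefficient = 2
x_5 = 0.7812, f(x_5) = 0.610352, coefficient = 4
x_6 = 0.9375, f(x_6) = 0.878906, coefficient = 2
x_7 = 1.0938, f(x_7) = 1.196289, coefficient = 4
x_8 = 1.2500, f(x_8) = 1.562500, coefficient = 1

I ≈ (0.156250/3) × 12.500000 = 0.651042
Exact value: 0.651042
Error: 0.000000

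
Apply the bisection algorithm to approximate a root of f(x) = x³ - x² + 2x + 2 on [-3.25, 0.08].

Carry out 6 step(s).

f(x) = x³ - x² + 2x + 2
Initial interval: [-3.25, 0.08]

Iteration 1:
  c_1 = (-3.250000 + 0.080000)/2 = -1.585000
  f(c_1) = f(-1.585000) = -7.664102
  f(a) × f(c) ≥ 0, new interval: [-1.585000, 0.080000]
Iteration 2:
  c_2 = (-1.585000 + 0.080000)/2 = -0.752500
  f(c_2) = f(-0.752500) = -0.497364
  f(a) × f(c) ≥ 0, new interval: [-0.752500, 0.080000]
Iteration 3:
  c_3 = (-0.752500 + 0.080000)/2 = -0.336250
  f(c_3) = f(-0.336250) = 1.176418
  f(a) × f(c) < 0, new interval: [-0.752500, -0.336250]
Iteration 4:
  c_4 = (-0.752500 + (-0.336250))/2 = -0.544375
  f(c_4) = f(-0.544375) = 0.453584
  f(a) × f(c) < 0, new interval: [-0.752500, -0.544375]
Iteration 5:
  c_5 = (-0.752500 + (-0.544375))/2 = -0.648438
  f(c_5) = f(-0.648438) = 0.010005
  f(a) × f(c) < 0, new interval: [-0.752500, -0.648438]
Iteration 6:
  c_6 = (-0.752500 + (-0.648438))/2 = -0.700469
  f(c_6) = f(-0.700469) = -0.235283
  f(a) × f(c) ≥ 0, new interval: [-0.700469, -0.648438]

After 6 iteration(s), the approximation is c_6 = -0.700469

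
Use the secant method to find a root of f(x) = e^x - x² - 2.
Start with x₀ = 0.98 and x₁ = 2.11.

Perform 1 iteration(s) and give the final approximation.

f(x) = e^x - x² - 2
x₀ = 0.98, x₁ = 2.11

Secant formula: x_{n+1} = x_n - f(x_n)(x_n - x_{n-1})/(f(x_n) - f(x_{n-1}))

Iteration 1:
  f(0.980000) = -0.295944
  f(2.110000) = 1.796141
  x_2 = 2.110000 - 1.796141×(2.110000 - 0.980000)/(1.796141 - (-0.295944))
       = 1.139848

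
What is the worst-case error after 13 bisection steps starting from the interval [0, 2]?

Bisection error bound: |error| ≤ (b-a)/2^n
|error| ≤ (2 - 0)/2^13 = 2/2^13
|error| ≤ 0.0002441406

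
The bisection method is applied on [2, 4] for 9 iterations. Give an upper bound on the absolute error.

Bisection error bound: |error| ≤ (b-a)/2^n
|error| ≤ (4 - 2)/2^9 = 2/2^9
|error| ≤ 0.0039062500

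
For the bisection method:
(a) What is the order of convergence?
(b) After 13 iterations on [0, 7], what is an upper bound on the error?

(a) Bisection has linear (order 1) convergence; the error is halved each step.

(b) Error bound = (b-a)/2^n = (7 - 0)/2^{13}
    = 7/2^{13}

(a) 1 (linear); (b) error ≤ 8.54e-04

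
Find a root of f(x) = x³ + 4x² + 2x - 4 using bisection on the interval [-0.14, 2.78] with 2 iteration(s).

f(x) = x³ + 4x² + 2x - 4
Initial interval: [-0.14, 2.78]

Iteration 1:
  c_1 = (-0.140000 + 2.780000)/2 = 1.320000
  f(c_1) = f(1.320000) = 7.909568
  f(a) × f(c) < 0, new interval: [-0.140000, 1.320000]
Iteration 2:
  c_2 = (-0.140000 + 1.320000)/2 = 0.590000
  f(c_2) = f(0.590000) = -1.222221
  f(a) × f(c) ≥ 0, new interval: [0.590000, 1.320000]

After 2 iteration(s), the approximation is c_2 = 0.590000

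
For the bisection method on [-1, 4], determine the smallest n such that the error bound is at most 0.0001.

We need (b-a)/2^n ≤ 0.0001
(4 - (-1))/2^n ≤ 0.0001
5/2^n ≤ 0.0001
2^n ≥ 50000
n ≥ log₂(50000) = 15.61
n ≥ 16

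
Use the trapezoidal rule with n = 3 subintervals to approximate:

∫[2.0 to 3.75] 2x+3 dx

f(x) = 2x+3
a = 2.0, b = 3.75, n = 3
h = (b - a)/n = 0.583333

Trapezoidal rule: (h/2)[f(x₀) + 2f(x₁) + 2f(x₂) + ... + f(xₙ)]

x_0 = 2.0000, f(x_0) = 7.000000, coefficient = 1
x_1 = 2.5833, f(x_1) = 8.166667, coefficient = 2
x_2 = 3.1667, f(x_2) = 9.333333, coefficient = 2
x_3 = 3.7500, f(x_3) = 10.500000, coefficient = 1

I ≈ (0.583333/2) × 52.500000 = 15.312500
Exact value: 15.312500
Error: 0.000000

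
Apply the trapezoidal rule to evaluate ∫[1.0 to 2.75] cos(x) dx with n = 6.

f(x) = cos(x)
a = 1.0, b = 2.75, n = 6
h = (b - a)/n = 0.291667

Trapezoidal rule: (h/2)[f(x₀) + 2f(x₁) + 2f(x₂) + ... + f(xₙ)]

x_0 = 1.0000, f(x_0) = 0.540302, coefficient = 1
x_1 = 1.2917, f(x_1) = 0.275519, coefficient = 2
x_2 = 1.5833, f(x_2) = -0.012537, coefficient = 2
x_3 = 1.8750, f(x_3) = -0.299534, coefficient = 2
x_4 = 2.1667, f(x_4) = -0.561229, coefficient = 2
x_5 = 2.4583, f(x_5) = -0.775519, coefficient = 2
x_6 = 2.7500, f(x_6) = -0.924302, coefficient = 1

I ≈ (0.291667/2) × -3.130599 = -0.456546
Exact value: -0.459810
Error: 0.003264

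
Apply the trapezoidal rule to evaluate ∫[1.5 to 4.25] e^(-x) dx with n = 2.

f(x) = e^(-x)
a = 1.5, b = 4.25, n = 2
h = (b - a)/n = 1.375000

Trapezoidal rule: (h/2)[f(x₀) + 2f(x₁) + 2f(x₂) + ... + f(xₙ)]

x_0 = 1.5000, f(x_0) = 0.223130, coefficient = 1
x_1 = 2.8750, f(x_1) = 0.056416, coefficient = 2
x_2 = 4.2500, f(x_2) = 0.014264, coefficient = 1

I ≈ (1.375000/2) × 0.350227 = 0.240781
Exact value: 0.208866
Error: 0.031915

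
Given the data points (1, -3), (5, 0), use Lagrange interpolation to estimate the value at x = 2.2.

Lagrange interpolation formula:
P(x) = Σ yᵢ × Lᵢ(x)
where Lᵢ(x) = Π_{j≠i} (x - xⱼ)/(xᵢ - xⱼ)

L_0(2.2) = (2.2 - 5)/(1 - 5) = 0.700000
L_1(2.2) = (2.2 - 1)/(5 - 1) = 0.300000

P(2.2) = (-3)×L_0(2.2) + 0×L_1(2.2)
P(2.2) = -2.100000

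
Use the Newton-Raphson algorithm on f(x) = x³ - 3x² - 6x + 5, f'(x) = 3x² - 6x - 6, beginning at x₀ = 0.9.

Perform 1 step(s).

f(x) = x³ - 3x² - 6x + 5
f'(x) = 3x² - 6x - 6
x₀ = 0.9

Newton-Raphson formula: x_{n+1} = x_n - f(x_n)/f'(x_n)

Iteration 1:
  f(0.900000) = -2.101000
  f'(0.900000) = -8.970000
  x_1 = 0.900000 - (-2.101000)/(-8.970000) = 0.665775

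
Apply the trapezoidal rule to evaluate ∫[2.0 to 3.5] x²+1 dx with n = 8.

f(x) = x²+1
a = 2.0, b = 3.5, n = 8
h = (b - a)/n = 0.187500

Trapezoidal rule: (h/2)[f(x₀) + 2f(x₁) + 2f(x₂) + ... + f(xₙ)]

x_0 = 2.0000, f(x_0) = 5.000000, coefficient = 1
x_1 = 2.1875, f(x_1) = 5.785156, coefficient = 2
x_2 = 2.3750, f(x_2) = 6.640625, coefficient = 2
x_3 = 2.5625, f(x_3) = 7.566406, coefficient = 2
x_4 = 2.7500, f(x_4) = 8.562500, coefficient = 2
x_5 = 2.9375, f(x_5) = 9.628906, coefficient = 2
x_6 = 3.1250, f(x_6) = 10.765625, coefficient = 2
x_7 = 3.3125, f(x_7) = 11.972656, coefficient = 2
x_8 = 3.5000, f(x_8) = 13.250000, coefficient = 1

I ≈ (0.187500/2) × 140.093750 = 13.133789
Exact value: 13.125000
Error: 0.008789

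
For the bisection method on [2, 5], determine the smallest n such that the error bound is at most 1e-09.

We need (b-a)/2^n ≤ 1e-09
(5 - 2)/2^n ≤ 1e-09
3/2^n ≤ 1e-09
2^n ≥ 3000000000
n ≥ log₂(3000000000) = 31.48
n ≥ 32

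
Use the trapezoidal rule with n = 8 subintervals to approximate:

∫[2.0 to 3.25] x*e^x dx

f(x) = x*e^x
a = 2.0, b = 3.25, n = 8
h = (b - a)/n = 0.156250

Trapezoidal rule: (h/2)[f(x₀) + 2f(x₁) + 2f(x₂) + ... + f(xₙ)]

x_0 = 2.0000, f(x_0) = 14.778112, coefficient = 1
x_1 = 2.1562, f(x_1) = 18.627158, coefficient = 2
x_2 = 2.3125, f(x_2) = 23.355423, coefficient = 2
x_3 = 2.4688, f(x_3) = 29.150205, coefficient = 2
x_4 = 2.6250, f(x_4) = 36.237007, coefficient = 2
x_5 = 2.7812, f(x_5) = 44.887101, coefficient = 2
x_6 = 2.9375, f(x_6) = 55.426559, coefficient = 2
x_7 = 3.0938, f(x_7) = 68.247032, coefficient = 2
x_8 = 3.2500, f(x_8) = 83.818605, coefficient = 1

I ≈ (0.156250/2) × 650.457686 = 50.817007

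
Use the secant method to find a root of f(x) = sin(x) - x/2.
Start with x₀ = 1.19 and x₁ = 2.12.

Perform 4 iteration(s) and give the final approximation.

f(x) = sin(x) - x/2
x₀ = 1.19, x₁ = 2.12

Secant formula: x_{n+1} = x_n - f(x_n)(x_n - x_{n-1})/(f(x_n) - f(x_{n-1}))

Iteration 1:
  f(1.190000) = 0.333369
  f(2.120000) = -0.207060
  x_2 = 2.120000 - (-0.207060)×(2.120000 - 1.190000)/(-0.207060 - 0.333369)
       = 1.763680
Iteration 2:
  f(2.120000) = -0.207060
  f(1.763680) = 0.099615
  x_3 = 1.763680 - 0.099615×(1.763680 - 2.120000)/(0.099615 - (-0.207060))
       = 1.879421
Iteration 3:
  f(1.763680) = 0.099615
  f(1.879421) = 0.013041
  x_4 = 1.879421 - 0.013041×(1.879421 - 1.763680)/(0.013041 - 0.099615)
       = 1.896857
Iteration 4:
  f(1.879421) = 0.013041
  f(1.896857) = -0.001117
  x_5 = 1.896857 - (-0.001117)×(1.896857 - 1.879421)/(-0.001117 - 0.013041)
       = 1.895481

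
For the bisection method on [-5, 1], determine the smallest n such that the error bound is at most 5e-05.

We need (b-a)/2^n ≤ 5e-05
(1 - (-5))/2^n ≤ 5e-05
6/2^n ≤ 5e-05
2^n ≥ 120000
n ≥ log₂(120000) = 16.87
n ≥ 17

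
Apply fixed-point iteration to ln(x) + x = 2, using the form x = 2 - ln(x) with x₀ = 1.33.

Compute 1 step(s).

Equation: ln(x) + x = 2
Fixed-point form: x = 2 - ln(x)
x₀ = 1.33

x_1 = g(1.330000) = 1.714821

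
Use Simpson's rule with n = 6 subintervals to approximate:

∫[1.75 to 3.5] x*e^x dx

f(x) = x*e^x
a = 1.75, b = 3.5, n = 6
h = (b - a)/n = 0.291667

Simpson's rule: (h/3)[f(x₀) + 4f(x₁) + 2f(x₂) + ... + f(xₙ)]

x_0 = 1.7500, f(x_0) = 10.070555, coefficient = 1
x_1 = 2.0417, f(x_1) = 15.727852, coefficient = 4
x_2 = 2.3333, f(x_2) = 24.061937, coefficient = 2
x_3 = 2.6250, f(x_3) = 36.237007, coefficient = 4
x_4 = 2.9167, f(x_4) = 53.898793, coefficient = 2
x_5 = 3.2083, f(x_5) = 79.367179, coefficient = 4
x_6 = 3.5000, f(x_6) = 115.904082, coefficient = 1

I ≈ (0.291667/3) × 807.224248 = 78.480135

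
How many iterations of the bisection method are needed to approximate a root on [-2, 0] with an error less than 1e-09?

We need (b-a)/2^n ≤ 1e-09
(0 - (-2))/2^n ≤ 1e-09
2/2^n ≤ 1e-09
2^n ≥ 2000000000
n ≥ log₂(2000000000) = 30.90
n ≥ 31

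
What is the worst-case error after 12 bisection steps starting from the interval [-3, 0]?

Bisection error bound: |error| ≤ (b-a)/2^n
|error| ≤ (0 - (-3))/2^12 = 3/2^12
|error| ≤ 0.0007324219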